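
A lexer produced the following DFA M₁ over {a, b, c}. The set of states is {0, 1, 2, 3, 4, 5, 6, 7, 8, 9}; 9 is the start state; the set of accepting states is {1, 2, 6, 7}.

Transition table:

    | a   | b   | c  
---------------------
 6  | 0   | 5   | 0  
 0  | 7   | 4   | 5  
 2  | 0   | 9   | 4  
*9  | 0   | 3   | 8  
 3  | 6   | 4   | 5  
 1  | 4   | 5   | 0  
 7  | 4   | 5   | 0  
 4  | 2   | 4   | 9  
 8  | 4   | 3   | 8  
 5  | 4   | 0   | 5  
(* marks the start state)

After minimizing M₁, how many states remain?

States {1} cannot be reached from the start state, so discard them.
P0 = {2,6,7} | {0,3,4,5,8,9}.
Split {0,3,4,5,8,9} by δ(·,a) → {0,3,4} and {5,8,9}.
The partition is now stable with 3 blocks: {2,6,7} | {0,3,4} | {5,8,9}.

3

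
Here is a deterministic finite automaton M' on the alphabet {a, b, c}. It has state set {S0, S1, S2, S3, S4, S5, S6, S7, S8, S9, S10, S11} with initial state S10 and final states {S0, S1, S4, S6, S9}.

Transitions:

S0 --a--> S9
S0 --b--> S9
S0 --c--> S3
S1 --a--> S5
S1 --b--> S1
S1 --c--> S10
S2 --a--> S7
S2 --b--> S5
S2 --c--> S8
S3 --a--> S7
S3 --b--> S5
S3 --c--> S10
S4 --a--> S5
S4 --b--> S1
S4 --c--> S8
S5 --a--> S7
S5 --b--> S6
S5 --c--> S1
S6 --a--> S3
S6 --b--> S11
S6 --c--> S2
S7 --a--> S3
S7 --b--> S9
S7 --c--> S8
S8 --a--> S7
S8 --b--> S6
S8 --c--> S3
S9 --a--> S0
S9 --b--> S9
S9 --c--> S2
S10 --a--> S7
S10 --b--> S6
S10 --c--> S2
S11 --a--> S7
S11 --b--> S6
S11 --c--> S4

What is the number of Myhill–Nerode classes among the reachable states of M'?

7

Every state is reachable, so we keep all 12.
Start with accepting vs non-accepting: {S0,S1,S4,S6,S9} | {S2,S3,S5,S7,S8,S10,S11}.
On input a, block {S0,S1,S4,S6,S9} splits into {S1,S4,S6} and {S0,S9}.
On input b, block {S1,S4,S6} splits into {S1,S4} and {S6}.
Refine {S2,S3,S5,S7,S8,S10,S11} on symbol b: members go to different blocks, giving {S5,S8,S10,S11} and {S2,S3} and {S7}.
On input c, block {S5,S8,S10,S11} splits into {S5,S11} and {S8,S10}.
No further refinement is possible. Final partition (7 blocks): {S1,S4} | {S5,S11} | {S0,S9} | {S6} | {S2,S3} | {S7} | {S8,S10}.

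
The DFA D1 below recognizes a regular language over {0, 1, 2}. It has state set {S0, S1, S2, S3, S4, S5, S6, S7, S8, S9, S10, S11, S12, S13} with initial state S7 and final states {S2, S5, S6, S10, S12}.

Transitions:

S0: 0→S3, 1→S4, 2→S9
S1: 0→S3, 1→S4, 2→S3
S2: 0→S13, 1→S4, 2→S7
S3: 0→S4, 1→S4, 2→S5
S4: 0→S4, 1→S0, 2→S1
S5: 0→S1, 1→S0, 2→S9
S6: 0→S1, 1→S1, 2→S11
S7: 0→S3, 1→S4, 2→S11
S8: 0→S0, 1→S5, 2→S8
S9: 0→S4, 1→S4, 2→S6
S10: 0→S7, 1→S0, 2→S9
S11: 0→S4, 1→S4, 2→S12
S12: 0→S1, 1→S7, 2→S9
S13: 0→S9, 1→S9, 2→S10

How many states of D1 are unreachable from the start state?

4

Starting at S7 and following transitions, the reachable set is {S0, S1, S3, S4, S5, S6, S7, S9, S11, S12}. That leaves S2, S8, S10, S13 unreachable — 4 in total.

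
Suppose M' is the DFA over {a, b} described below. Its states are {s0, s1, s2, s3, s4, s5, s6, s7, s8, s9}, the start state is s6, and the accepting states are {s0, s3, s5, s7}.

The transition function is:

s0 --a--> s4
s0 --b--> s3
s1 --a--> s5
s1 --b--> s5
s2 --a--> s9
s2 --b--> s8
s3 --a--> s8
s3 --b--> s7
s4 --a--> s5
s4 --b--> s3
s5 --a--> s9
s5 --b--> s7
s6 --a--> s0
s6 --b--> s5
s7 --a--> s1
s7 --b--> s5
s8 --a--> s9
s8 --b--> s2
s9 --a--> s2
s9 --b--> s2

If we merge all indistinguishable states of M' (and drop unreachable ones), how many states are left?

Start with accepting vs non-accepting: {s0,s3,s5,s7} | {s1,s2,s4,s6,s8,s9}.
Refine {s1,s2,s4,s6,s8,s9} on symbol a: members go to different blocks, giving {s1,s4,s6} and {s2,s8,s9}.
Refine {s0,s3,s5,s7} on symbol a: members go to different blocks, giving {s0,s7} and {s3,s5}.
On input a, block {s1,s4,s6} splits into {s1,s4} and {s6}.
Stable partition: {s0,s7} | {s1,s4} | {s2,s8,s9} | {s3,s5} | {s6} — 5 equivalence classes.

5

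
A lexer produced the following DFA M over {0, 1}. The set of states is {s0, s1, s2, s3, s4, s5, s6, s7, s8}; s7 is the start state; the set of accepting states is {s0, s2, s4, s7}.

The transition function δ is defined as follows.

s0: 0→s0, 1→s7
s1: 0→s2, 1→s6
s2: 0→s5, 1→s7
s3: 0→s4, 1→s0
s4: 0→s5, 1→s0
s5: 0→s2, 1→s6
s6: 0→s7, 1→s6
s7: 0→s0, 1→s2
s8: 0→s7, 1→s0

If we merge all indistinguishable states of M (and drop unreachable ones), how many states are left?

States {s1,s3,s4,s8} cannot be reached from the start state, so discard them.
Initial partition by acceptance: {s0,s2,s7} | {s5,s6}.
Refine {s0,s2,s7} on symbol 0: members go to different blocks, giving {s0,s7} and {s2}.
On input 1, block {s0,s7} splits into {s0} and {s7}.
On input 0, block {s5,s6} splits into {s5} and {s6}.
No further refinement is possible. Final partition (5 blocks): {s0} | {s5} | {s2} | {s7} | {s6}.

5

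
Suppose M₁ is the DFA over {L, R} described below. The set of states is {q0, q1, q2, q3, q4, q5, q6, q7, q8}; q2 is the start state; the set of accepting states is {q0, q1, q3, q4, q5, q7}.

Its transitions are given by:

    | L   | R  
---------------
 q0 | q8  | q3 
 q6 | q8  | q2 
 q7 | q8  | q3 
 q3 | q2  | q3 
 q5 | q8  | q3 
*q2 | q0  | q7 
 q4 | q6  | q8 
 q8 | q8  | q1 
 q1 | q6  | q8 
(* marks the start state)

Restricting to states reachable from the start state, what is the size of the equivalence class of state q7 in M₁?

First remove the unreachable states {q4,q5}; 7 states remain.
Start with accepting vs non-accepting: {q0,q1,q3,q7} | {q2,q6,q8}.
On input R, block {q0,q1,q3,q7} splits into {q0,q3,q7} and {q1}.
Split {q2,q6,q8} by δ(·,L) → {q6,q8} and {q2}.
Refine {q0,q3,q7} on symbol L: members go to different blocks, giving {q0,q7} and {q3}.
Split {q6,q8} by δ(·,R) → {q6} and {q8}.
No further refinement is possible. Final partition (6 blocks): {q0,q7} | {q6} | {q1} | {q2} | {q3} | {q8}.
The equivalence class containing q7 is {q0,q7}, of size 2.

2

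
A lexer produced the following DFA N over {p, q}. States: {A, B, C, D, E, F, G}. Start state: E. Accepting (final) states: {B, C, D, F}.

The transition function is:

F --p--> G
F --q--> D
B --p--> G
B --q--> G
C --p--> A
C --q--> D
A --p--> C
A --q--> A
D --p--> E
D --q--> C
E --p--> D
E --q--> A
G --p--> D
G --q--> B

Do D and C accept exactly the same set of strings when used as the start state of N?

Reachable states from the start: {A,C,D,E}. Unreachable: {B,F,G} — drop them.
Start with accepting vs non-accepting: {C,D} | {A,E}.
The partition is now stable with 2 blocks: {C,D} | {A,E}.
D and C lie in the same block of the stable partition, so they are equivalent — no string distinguishes them.

Yes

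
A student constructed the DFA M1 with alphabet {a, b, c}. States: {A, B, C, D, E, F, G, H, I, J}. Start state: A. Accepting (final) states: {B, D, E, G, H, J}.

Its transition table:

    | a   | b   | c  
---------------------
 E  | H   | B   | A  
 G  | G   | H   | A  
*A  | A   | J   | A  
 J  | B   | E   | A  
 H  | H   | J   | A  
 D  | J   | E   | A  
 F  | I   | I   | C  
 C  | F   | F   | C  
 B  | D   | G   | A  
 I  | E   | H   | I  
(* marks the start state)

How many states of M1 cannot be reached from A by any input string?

BFS from A reaches {A, B, D, E, G, H, J}; the 3 state(s) C, F, I are never visited.

3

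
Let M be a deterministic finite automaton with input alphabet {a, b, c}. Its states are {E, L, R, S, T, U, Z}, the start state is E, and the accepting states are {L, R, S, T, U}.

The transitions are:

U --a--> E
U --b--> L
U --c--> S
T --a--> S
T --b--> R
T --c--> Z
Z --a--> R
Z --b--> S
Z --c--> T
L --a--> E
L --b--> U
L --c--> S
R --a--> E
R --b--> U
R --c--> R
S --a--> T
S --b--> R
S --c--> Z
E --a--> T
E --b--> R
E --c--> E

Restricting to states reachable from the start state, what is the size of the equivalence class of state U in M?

2

Initial partition by acceptance: {L,R,S,T,U} | {E,Z}.
Split {L,R,S,T,U} by δ(·,a) → {L,R,U} and {S,T}.
On input c, block {L,R,U} splits into {L,U} and {R}.
Refine {E,Z} on symbol a: members go to different blocks, giving {Z} and {E}.
The partition is now stable with 5 blocks: {L,U} | {Z} | {S,T} | {R} | {E}.
The equivalence class containing U is {L,U}, of size 2.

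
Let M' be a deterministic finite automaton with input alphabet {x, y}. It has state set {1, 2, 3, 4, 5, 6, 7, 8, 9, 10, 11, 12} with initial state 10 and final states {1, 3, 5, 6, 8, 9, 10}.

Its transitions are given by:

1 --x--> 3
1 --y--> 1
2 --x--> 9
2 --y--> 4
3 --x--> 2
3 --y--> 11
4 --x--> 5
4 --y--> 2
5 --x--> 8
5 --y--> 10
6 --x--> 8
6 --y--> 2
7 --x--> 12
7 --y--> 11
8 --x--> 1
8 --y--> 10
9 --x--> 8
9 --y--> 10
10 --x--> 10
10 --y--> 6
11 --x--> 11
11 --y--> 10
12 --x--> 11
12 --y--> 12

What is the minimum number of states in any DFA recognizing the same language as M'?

8

First remove the unreachable states {7,12}; 10 states remain.
Initial partition by acceptance: {1,3,5,6,8,9,10} | {2,4,11}.
Refine {1,3,5,6,8,9,10} on symbol x: members go to different blocks, giving {1,5,6,8,9,10} and {3}.
Refine {1,5,6,8,9,10} on symbol x: members go to different blocks, giving {5,6,8,9,10} and {1}.
On input x, block {5,6,8,9,10} splits into {5,6,9,10} and {8}.
On input x, block {5,6,9,10} splits into {5,6,9} and {10}.
Refine {5,6,9} on symbol y: members go to different blocks, giving {5,9} and {6}.
Refine {2,4,11} on symbol x: members go to different blocks, giving {2,4} and {11}.
Stable partition: {5,9} | {2,4} | {3} | {1} | {8} | {10} | {6} | {11} — 8 equivalence classes.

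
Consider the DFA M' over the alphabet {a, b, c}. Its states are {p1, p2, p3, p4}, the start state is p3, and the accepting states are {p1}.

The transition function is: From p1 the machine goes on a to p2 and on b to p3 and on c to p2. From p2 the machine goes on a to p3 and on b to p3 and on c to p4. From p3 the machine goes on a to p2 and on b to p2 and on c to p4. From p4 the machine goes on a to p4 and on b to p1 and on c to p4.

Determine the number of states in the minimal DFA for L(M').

P0 = {p1} | {p2,p3,p4}.
Split {p2,p3,p4} by δ(·,b) → {p2,p3} and {p4}.
No further refinement is possible. Final partition (3 blocks): {p1} | {p2,p3} | {p4}.

3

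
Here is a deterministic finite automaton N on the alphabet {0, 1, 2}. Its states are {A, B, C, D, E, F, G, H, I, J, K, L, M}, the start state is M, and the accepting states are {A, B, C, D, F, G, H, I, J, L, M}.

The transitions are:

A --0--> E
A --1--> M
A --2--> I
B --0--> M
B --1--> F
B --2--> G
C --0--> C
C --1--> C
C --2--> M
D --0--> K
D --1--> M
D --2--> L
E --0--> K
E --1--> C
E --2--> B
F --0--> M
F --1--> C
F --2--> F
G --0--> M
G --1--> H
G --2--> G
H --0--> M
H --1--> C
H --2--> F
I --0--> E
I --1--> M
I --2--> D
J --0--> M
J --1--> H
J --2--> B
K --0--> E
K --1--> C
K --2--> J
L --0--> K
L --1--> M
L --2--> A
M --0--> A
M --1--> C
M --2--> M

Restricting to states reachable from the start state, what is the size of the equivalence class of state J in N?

3

All states are reachable from the start state.
Start with accepting vs non-accepting: {A,B,C,D,F,G,H,I,J,L,M} | {E,K}.
Split {A,B,C,D,F,G,H,I,J,L,M} by δ(·,0) → {B,C,F,G,H,J,M} and {A,D,I,L}.
Split {B,C,F,G,H,J,M} by δ(·,0) → {B,C,F,G,H,J} and {M}.
On input 0, block {B,C,F,G,H,J} splits into {B,F,G,H,J} and {C}.
On input 1, block {B,F,G,H,J} splits into {B,G,J} and {F,H}.
Stable partition: {B,G,J} | {E,K} | {A,D,I,L} | {M} | {C} | {F,H} — 6 equivalence classes.
State J belongs to the block {B,G,J}, which has 3 states.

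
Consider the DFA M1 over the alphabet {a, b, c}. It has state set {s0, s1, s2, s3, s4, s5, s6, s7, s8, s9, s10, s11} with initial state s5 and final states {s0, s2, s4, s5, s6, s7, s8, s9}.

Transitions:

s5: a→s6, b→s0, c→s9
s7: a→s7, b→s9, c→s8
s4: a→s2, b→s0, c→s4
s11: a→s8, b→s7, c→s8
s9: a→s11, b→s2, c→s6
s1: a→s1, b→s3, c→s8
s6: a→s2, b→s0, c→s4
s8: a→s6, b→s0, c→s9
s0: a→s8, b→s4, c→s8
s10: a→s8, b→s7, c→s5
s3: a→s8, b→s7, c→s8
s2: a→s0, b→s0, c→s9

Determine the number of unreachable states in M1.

BFS from s5 reaches {s0, s2, s4, s5, s6, s7, s8, s9, s11}; the 3 state(s) s1, s3, s10 are never visited.

3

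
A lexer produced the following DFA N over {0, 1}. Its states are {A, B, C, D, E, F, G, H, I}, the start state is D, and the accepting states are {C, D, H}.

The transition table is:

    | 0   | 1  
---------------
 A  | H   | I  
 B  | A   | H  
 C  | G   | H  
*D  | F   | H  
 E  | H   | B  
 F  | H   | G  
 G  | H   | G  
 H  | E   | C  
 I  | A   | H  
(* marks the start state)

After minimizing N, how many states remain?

5

Every state is reachable, so we keep all 9.
P0 = {C,D,H} | {A,B,E,F,G,I}.
Refine {A,B,E,F,G,I} on symbol 0: members go to different blocks, giving {A,E,F,G} and {B,I}.
Split {A,E,F,G} by δ(·,1) → {A,E} and {F,G}.
Split {C,D,H} by δ(·,0) → {C,D} and {H}.
Stable partition: {C,D} | {A,E} | {B,I} | {F,G} | {H} — 5 equivalence classes.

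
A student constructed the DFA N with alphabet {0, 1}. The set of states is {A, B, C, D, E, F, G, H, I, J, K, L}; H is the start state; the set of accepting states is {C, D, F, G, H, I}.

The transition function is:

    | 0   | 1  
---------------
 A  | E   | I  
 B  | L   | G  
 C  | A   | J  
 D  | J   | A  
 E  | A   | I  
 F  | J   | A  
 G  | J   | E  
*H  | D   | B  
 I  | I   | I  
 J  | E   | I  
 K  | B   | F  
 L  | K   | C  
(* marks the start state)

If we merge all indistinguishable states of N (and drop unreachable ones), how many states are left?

Every state is reachable, so we keep all 12.
Initial partition by acceptance: {C,D,F,G,H,I} | {A,B,E,J,K,L}.
Split {C,D,F,G,H,I} by δ(·,0) → {C,D,F,G} and {H,I}.
Split {A,B,E,J,K,L} by δ(·,1) → {A,E,J} and {B,K,L}.
Refine {H,I} on symbol 0: members go to different blocks, giving {H} and {I}.
No further refinement is possible. Final partition (5 blocks): {C,D,F,G} | {A,E,J} | {H} | {B,K,L} | {I}.

5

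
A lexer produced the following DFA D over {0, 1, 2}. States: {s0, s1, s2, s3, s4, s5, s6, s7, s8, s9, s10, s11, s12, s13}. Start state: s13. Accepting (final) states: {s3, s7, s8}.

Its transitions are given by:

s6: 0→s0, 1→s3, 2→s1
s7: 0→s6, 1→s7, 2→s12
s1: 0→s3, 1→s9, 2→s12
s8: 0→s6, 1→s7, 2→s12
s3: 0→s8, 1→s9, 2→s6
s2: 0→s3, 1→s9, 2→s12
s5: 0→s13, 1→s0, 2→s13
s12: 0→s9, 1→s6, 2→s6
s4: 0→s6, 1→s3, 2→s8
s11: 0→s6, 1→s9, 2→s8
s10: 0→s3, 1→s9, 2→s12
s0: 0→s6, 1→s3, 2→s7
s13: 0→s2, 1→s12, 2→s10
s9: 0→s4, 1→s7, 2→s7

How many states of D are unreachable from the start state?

BFS from s13 reaches {s0, s1, s2, s3, s4, s6, s7, s8, s9, s10, s12, s13}; the 2 state(s) s5, s11 are never visited.

2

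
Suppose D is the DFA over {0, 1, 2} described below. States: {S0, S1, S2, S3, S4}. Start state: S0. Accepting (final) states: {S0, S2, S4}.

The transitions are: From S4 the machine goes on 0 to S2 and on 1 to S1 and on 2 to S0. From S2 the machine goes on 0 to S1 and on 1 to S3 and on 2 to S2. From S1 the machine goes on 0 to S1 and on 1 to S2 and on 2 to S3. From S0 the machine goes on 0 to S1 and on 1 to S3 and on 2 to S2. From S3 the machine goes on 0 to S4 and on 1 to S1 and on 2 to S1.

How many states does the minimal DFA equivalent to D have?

P0 = {S0,S2,S4} | {S1,S3}.
Split {S0,S2,S4} by δ(·,0) → {S0,S2} and {S4}.
Split {S1,S3} by δ(·,0) → {S1} and {S3}.
The partition is now stable with 4 blocks: {S0,S2} | {S1} | {S4} | {S3}.

4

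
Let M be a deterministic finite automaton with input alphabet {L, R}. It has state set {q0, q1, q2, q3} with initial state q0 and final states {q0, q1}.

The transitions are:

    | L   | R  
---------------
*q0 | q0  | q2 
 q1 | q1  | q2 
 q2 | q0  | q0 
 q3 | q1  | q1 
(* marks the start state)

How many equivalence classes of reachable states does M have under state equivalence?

2

States {q1,q3} cannot be reached from the start state, so discard them.
Initial partition by acceptance: {q0} | {q2}.
No further refinement is possible. Final partition (2 blocks): {q0} | {q2}.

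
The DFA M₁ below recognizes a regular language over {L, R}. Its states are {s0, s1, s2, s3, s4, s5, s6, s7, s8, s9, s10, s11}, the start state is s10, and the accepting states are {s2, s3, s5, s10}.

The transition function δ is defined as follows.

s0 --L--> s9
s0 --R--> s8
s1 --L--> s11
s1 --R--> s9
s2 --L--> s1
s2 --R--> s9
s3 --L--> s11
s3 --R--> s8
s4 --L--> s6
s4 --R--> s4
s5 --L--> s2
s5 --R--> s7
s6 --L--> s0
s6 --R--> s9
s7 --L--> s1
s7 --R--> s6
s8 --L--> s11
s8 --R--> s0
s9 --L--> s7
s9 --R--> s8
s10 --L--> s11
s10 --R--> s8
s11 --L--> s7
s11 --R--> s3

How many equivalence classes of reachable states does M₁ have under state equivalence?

8

First remove the unreachable states {s2,s4,s5}; 9 states remain.
P0 = {s3,s10} | {s0,s1,s6,s7,s8,s9,s11}.
Split {s0,s1,s6,s7,s8,s9,s11} by δ(·,R) → {s0,s1,s6,s7,s8,s9} and {s11}.
On input L, block {s0,s1,s6,s7,s8,s9} splits into {s0,s6,s7,s9} and {s1,s8}.
Split {s0,s6,s7,s9} by δ(·,L) → {s0,s6,s9} and {s7}.
Refine {s0,s6,s9} on symbol L: members go to different blocks, giving {s0,s6} and {s9}.
On input L, block {s0,s6} splits into {s0} and {s6}.
Refine {s1,s8} on symbol R: members go to different blocks, giving {s1} and {s8}.
No further refinement is possible. Final partition (8 blocks): {s3,s10} | {s0} | {s11} | {s1} | {s7} | {s9} | {s6} | {s8}.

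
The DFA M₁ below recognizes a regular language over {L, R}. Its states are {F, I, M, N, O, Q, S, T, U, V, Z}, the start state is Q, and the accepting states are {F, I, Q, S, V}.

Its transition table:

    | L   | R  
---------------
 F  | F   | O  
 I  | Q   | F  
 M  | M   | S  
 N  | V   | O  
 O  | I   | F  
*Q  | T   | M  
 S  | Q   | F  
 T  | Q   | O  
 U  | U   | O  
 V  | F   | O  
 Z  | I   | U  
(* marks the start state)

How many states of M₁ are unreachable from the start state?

No path from Q leads to N, U, V, Z; the other 7 states are all reachable.

4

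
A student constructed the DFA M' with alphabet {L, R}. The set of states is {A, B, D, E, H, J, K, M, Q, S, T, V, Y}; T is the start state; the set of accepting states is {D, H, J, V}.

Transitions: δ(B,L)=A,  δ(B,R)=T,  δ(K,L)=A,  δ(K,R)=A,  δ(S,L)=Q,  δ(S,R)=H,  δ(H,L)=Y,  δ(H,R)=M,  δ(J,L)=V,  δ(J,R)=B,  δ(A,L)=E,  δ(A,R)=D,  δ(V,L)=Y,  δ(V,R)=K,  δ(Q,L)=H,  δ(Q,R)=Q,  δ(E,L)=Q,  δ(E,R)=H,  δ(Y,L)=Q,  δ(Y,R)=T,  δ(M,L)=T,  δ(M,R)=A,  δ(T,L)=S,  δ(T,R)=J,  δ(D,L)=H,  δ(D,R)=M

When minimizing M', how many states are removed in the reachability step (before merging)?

0

Exploring from T, all states are eventually visited, so none are unreachable.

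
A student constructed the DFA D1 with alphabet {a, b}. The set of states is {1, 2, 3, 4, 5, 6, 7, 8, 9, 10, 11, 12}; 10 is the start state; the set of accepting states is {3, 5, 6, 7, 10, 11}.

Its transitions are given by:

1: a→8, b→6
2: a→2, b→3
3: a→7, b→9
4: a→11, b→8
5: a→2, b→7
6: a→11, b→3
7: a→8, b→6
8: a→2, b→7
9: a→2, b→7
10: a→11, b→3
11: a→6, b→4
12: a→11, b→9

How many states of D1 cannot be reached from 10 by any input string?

3

BFS from 10 reaches {2, 3, 4, 6, 7, 8, 9, 10, 11}; the 3 state(s) 1, 5, 12 are never visited.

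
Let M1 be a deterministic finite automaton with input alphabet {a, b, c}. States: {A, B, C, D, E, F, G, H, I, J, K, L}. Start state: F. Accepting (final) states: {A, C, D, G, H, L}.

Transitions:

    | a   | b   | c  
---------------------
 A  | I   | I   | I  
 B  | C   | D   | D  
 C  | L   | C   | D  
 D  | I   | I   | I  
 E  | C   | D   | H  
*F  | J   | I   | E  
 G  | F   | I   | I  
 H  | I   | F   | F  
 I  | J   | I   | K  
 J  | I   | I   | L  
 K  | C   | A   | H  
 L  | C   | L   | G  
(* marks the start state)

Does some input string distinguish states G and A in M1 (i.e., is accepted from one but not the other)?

First remove the unreachable states {B}; 11 states remain.
Initial partition by acceptance: {A,C,D,G,H,L} | {E,F,I,J,K}.
On input a, block {A,C,D,G,H,L} splits into {A,D,G,H} and {C,L}.
Refine {E,F,I,J,K} on symbol a: members go to different blocks, giving {F,I,J} and {E,K}.
Split {F,I,J} by δ(·,c) → {F,I} and {J}.
The partition is now stable with 5 blocks: {A,D,G,H} | {F,I} | {C,L} | {E,K} | {J}.
G and A lie in the same block of the stable partition, so they are equivalent — no string distinguishes them.

No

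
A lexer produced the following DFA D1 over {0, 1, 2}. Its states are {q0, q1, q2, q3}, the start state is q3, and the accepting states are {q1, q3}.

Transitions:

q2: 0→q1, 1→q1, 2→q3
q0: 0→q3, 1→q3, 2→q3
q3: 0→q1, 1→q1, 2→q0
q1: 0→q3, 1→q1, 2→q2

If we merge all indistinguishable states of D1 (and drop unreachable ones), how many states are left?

2

Every state is reachable, so we keep all 4.
Start with accepting vs non-accepting: {q1,q3} | {q0,q2}.
No further refinement is possible. Final partition (2 blocks): {q1,q3} | {q0,q2}.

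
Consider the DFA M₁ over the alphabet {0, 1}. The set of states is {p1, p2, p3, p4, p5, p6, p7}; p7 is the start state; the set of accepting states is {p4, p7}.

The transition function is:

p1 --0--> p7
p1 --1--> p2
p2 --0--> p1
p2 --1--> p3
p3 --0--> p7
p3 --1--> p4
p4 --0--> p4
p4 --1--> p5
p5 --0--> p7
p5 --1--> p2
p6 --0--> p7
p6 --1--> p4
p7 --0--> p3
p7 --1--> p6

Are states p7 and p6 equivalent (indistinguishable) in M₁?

Every state is reachable, so we keep all 7.
Initial partition by acceptance: {p4,p7} | {p1,p2,p3,p5,p6}.
On input 0, block {p4,p7} splits into {p4} and {p7}.
Split {p1,p2,p3,p5,p6} by δ(·,0) → {p1,p3,p5,p6} and {p2}.
Refine {p1,p3,p5,p6} on symbol 1: members go to different blocks, giving {p1,p5} and {p3,p6}.
Stable partition: {p4} | {p1,p5} | {p7} | {p2} | {p3,p6} — 5 equivalence classes.
p7 and p6 end up in different blocks, so they are distinguishable. For instance, the string 'ε' is accepted from only p7.

No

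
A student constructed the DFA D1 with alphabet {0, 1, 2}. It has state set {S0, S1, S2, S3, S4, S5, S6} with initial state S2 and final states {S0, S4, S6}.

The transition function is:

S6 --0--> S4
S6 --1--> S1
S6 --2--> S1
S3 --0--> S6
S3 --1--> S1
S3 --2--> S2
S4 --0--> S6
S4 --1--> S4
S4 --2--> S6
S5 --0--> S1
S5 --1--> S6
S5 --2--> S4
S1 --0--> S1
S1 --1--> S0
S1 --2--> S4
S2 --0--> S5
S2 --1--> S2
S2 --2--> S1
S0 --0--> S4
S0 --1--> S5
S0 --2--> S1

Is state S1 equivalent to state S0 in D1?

No

Reachable states from the start: {S0,S1,S2,S4,S5,S6}. Unreachable: {S3} — drop them.
Start with accepting vs non-accepting: {S0,S4,S6} | {S1,S2,S5}.
Split {S0,S4,S6} by δ(·,1) → {S0,S6} and {S4}.
Refine {S1,S2,S5} on symbol 1: members go to different blocks, giving {S1,S5} and {S2}.
Stable partition: {S0,S6} | {S1,S5} | {S4} | {S2} — 4 equivalence classes.
S1 and S0 end up in different blocks, so they are distinguishable. For instance, the string 'ε' is accepted from only S0.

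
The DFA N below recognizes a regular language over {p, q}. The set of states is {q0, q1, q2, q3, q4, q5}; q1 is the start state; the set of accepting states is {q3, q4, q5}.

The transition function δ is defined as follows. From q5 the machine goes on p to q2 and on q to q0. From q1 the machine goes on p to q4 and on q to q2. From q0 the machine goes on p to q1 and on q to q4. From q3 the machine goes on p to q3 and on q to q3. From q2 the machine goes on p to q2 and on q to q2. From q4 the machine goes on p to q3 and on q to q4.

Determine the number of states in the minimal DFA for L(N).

States {q0,q5} cannot be reached from the start state, so discard them.
P0 = {q3,q4} | {q1,q2}.
On input p, block {q1,q2} splits into {q1} and {q2}.
Stable partition: {q3,q4} | {q1} | {q2} — 3 equivalence classes.

3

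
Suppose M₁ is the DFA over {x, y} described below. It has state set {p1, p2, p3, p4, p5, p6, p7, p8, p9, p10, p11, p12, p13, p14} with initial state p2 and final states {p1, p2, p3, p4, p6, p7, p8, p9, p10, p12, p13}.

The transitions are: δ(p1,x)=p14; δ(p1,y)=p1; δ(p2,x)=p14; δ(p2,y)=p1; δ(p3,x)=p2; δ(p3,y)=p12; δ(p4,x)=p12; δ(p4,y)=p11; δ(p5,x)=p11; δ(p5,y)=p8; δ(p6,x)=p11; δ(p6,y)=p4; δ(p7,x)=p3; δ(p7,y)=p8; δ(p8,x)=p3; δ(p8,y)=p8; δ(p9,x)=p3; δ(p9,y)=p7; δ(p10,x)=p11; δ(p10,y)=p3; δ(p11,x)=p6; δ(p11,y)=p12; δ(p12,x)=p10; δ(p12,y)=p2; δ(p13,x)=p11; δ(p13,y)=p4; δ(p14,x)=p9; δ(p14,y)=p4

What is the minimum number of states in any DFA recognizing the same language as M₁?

9

States {p5,p13} cannot be reached from the start state, so discard them.
P0 = {p1,p2,p3,p4,p6,p7,p8,p9,p10,p12} | {p11,p14}.
On input x, block {p1,p2,p3,p4,p6,p7,p8,p9,p10,p12} splits into {p3,p4,p7,p8,p9,p12} and {p1,p2,p6,p10}.
Refine {p3,p4,p7,p8,p9,p12} on symbol x: members go to different blocks, giving {p4,p7,p8,p9} and {p3,p12}.
On input y, block {p4,p7,p8,p9} splits into {p7,p8,p9} and {p4}.
Split {p11,p14} by δ(·,x) → {p11} and {p14}.
On input x, block {p1,p2,p6,p10} splits into {p1,p2} and {p6,p10}.
On input x, block {p3,p12} splits into {p3} and {p12}.
Refine {p6,p10} on symbol y: members go to different blocks, giving {p6} and {p10}.
No further refinement is possible. Final partition (9 blocks): {p7,p8,p9} | {p11} | {p1,p2} | {p3} | {p4} | {p14} | {p6} | {p12} | {p10}.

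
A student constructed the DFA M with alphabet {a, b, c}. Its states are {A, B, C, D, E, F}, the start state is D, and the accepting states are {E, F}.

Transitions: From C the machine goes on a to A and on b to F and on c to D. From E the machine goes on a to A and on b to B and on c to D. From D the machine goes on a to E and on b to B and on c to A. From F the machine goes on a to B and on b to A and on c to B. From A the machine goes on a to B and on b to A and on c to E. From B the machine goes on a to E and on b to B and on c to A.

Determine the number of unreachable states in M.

No path from D leads to C, F; the other 4 states are all reachable.

2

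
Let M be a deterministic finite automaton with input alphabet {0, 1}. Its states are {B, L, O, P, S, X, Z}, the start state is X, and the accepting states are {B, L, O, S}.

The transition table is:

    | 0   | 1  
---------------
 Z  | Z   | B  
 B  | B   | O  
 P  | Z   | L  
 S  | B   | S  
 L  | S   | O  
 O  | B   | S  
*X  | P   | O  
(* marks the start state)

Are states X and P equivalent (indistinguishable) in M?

P0 = {B,L,O,S} | {P,X,Z}.
The partition is now stable with 2 blocks: {B,L,O,S} | {P,X,Z}.
X and P lie in the same block of the stable partition, so they are equivalent — no string distinguishes them.

Yes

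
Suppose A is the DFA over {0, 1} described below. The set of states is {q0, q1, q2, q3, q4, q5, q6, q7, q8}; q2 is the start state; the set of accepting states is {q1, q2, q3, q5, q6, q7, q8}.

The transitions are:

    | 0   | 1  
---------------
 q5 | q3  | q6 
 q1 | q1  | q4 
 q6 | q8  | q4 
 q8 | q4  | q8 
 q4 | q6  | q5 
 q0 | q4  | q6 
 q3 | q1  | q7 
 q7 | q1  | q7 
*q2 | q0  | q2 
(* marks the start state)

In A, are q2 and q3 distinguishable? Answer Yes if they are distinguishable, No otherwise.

All states are reachable from the start state.
Start with accepting vs non-accepting: {q1,q2,q3,q5,q6,q7,q8} | {q0,q4}.
Refine {q1,q2,q3,q5,q6,q7,q8} on symbol 0: members go to different blocks, giving {q1,q3,q5,q6,q7} and {q2,q8}.
Refine {q1,q3,q5,q6,q7} on symbol 0: members go to different blocks, giving {q1,q3,q5,q7} and {q6}.
Refine {q1,q3,q5,q7} on symbol 1: members go to different blocks, giving {q3,q7} and {q1} and {q5}.
Split {q0,q4} by δ(·,0) → {q0} and {q4}.
Split {q2,q8} by δ(·,0) → {q2} and {q8}.
No further refinement is possible. Final partition (8 blocks): {q3,q7} | {q0} | {q2} | {q6} | {q1} | {q5} | {q4} | {q8}.
q2 and q3 end up in different blocks, so they are distinguishable. For instance, the string '0' is accepted from only q3.

Yes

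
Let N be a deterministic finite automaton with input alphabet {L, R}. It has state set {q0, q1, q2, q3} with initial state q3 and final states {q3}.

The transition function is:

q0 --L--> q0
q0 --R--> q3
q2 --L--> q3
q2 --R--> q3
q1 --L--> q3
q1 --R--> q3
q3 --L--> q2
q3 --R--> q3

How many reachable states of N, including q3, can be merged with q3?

States {q0,q1} cannot be reached from the start state, so discard them.
Start with accepting vs non-accepting: {q3} | {q2}.
Stable partition: {q3} | {q2} — 2 equivalence classes.
State q3 belongs to the block {q3}, which has 1 states.

1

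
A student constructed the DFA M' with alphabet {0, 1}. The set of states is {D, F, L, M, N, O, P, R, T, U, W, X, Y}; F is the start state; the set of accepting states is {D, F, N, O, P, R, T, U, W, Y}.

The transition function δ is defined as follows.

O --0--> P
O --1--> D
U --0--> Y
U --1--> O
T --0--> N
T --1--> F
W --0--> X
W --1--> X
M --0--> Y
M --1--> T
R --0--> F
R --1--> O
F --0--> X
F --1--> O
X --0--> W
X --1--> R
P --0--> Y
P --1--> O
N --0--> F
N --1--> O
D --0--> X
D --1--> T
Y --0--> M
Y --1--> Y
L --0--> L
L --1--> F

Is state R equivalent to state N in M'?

States {L,U} cannot be reached from the start state, so discard them.
P0 = {D,F,N,O,P,R,T,W,Y} | {M,X}.
Split {D,F,N,O,P,R,T,W,Y} by δ(·,0) → {N,O,P,R,T} and {D,F,W,Y}.
Refine {N,O,P,R,T} on symbol 0: members go to different blocks, giving {N,P,R} and {O,T}.
Refine {M,X} on symbol 1: members go to different blocks, giving {M} and {X}.
Split {D,F,W,Y} by δ(·,0) → {D,F,W} and {Y}.
Refine {N,P,R} on symbol 0: members go to different blocks, giving {N,R} and {P}.
Split {D,F,W} by δ(·,1) → {D,F} and {W}.
Refine {O,T} on symbol 0: members go to different blocks, giving {O} and {T}.
Split {D,F} by δ(·,1) → {F} and {D}.
The partition is now stable with 10 blocks: {N,R} | {M} | {F} | {O} | {X} | {Y} | {P} | {W} | {T} | {D}.
R and N lie in the same block of the stable partition, so they are equivalent — no string distinguishes them.

Yes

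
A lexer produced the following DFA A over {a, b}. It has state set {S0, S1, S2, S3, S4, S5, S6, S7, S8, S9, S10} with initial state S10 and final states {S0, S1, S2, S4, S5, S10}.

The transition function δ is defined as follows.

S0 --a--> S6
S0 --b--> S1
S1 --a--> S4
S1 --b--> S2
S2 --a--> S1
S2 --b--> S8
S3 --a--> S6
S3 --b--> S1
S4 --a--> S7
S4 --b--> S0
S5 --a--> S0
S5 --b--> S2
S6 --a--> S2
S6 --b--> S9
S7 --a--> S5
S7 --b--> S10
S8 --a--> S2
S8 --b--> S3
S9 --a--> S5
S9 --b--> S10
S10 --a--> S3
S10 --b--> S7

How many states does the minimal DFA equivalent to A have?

Start with accepting vs non-accepting: {S0,S1,S2,S4,S5,S10} | {S3,S6,S7,S8,S9}.
Refine {S0,S1,S2,S4,S5,S10} on symbol a: members go to different blocks, giving {S0,S4,S10} and {S1,S2,S5}.
On input b, block {S0,S4,S10} splits into {S0} and {S4} and {S10}.
On input a, block {S3,S6,S7,S8,S9} splits into {S6,S7,S8,S9} and {S3}.
Refine {S6,S7,S8,S9} on symbol b: members go to different blocks, giving {S7,S9} and {S6} and {S8}.
Split {S1,S2,S5} by δ(·,a) → {S1} and {S2} and {S5}.
The partition is now stable with 10 blocks: {S0} | {S7,S9} | {S1} | {S4} | {S10} | {S3} | {S6} | {S8} | {S2} | {S5}.

10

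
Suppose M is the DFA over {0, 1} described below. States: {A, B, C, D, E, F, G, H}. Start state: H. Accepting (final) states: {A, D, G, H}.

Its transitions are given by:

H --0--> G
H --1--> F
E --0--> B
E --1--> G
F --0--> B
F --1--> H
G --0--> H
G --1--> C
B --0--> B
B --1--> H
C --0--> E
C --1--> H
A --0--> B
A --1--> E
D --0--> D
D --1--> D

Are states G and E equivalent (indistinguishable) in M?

First remove the unreachable states {A,D}; 6 states remain.
Start with accepting vs non-accepting: {G,H} | {B,C,E,F}.
No further refinement is possible. Final partition (2 blocks): {G,H} | {B,C,E,F}.
G and E end up in different blocks, so they are distinguishable. For instance, the string 'ε' is accepted from only G.

No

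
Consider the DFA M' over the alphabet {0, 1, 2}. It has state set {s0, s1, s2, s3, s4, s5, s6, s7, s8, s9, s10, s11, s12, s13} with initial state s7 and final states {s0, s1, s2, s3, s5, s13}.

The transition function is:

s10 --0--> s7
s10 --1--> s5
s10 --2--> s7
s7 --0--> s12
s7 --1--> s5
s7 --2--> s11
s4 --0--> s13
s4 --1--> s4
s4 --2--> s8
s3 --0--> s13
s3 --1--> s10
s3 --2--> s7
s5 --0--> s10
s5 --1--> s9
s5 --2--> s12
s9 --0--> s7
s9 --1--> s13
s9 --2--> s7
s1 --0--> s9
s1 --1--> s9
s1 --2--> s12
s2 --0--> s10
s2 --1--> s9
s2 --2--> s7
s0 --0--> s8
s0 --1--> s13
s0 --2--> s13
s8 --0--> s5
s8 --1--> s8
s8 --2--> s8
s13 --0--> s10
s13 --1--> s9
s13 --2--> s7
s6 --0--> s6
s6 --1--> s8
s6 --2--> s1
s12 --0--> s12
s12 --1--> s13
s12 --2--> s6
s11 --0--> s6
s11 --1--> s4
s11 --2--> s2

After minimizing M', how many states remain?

5

Reachable states from the start: {s1,s2,s4,s5,s6,s7,s8,s9,s10,s11,s12,s13}. Unreachable: {s0,s3} — drop them.
Initial partition by acceptance: {s1,s2,s5,s13} | {s4,s6,s7,s8,s9,s10,s11,s12}.
Split {s4,s6,s7,s8,s9,s10,s11,s12} by δ(·,0) → {s6,s7,s9,s10,s11,s12} and {s4,s8}.
Refine {s6,s7,s9,s10,s11,s12} on symbol 1: members go to different blocks, giving {s7,s9,s10,s12} and {s6,s11}.
Refine {s7,s9,s10,s12} on symbol 2: members go to different blocks, giving {s7,s12} and {s9,s10}.
No further refinement is possible. Final partition (5 blocks): {s1,s2,s5,s13} | {s7,s12} | {s4,s8} | {s6,s11} | {s9,s10}.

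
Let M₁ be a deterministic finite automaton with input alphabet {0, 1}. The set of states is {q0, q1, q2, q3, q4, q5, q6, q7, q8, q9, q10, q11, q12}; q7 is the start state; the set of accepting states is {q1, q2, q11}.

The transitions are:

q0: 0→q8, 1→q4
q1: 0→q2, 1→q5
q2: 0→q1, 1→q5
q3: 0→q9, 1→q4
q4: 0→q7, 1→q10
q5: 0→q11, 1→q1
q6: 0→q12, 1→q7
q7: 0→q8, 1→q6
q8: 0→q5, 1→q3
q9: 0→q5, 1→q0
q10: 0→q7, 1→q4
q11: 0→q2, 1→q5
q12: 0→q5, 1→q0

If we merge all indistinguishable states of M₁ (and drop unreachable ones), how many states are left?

P0 = {q1,q2,q11} | {q0,q3,q4,q5,q6,q7,q8,q9,q10,q12}.
On input 0, block {q0,q3,q4,q5,q6,q7,q8,q9,q10,q12} splits into {q0,q3,q4,q6,q7,q8,q9,q10,q12} and {q5}.
Split {q0,q3,q4,q6,q7,q8,q9,q10,q12} by δ(·,0) → {q0,q3,q4,q6,q7,q10} and {q8,q9,q12}.
On input 0, block {q0,q3,q4,q6,q7,q10} splits into {q0,q3,q6,q7} and {q4,q10}.
On input 1, block {q0,q3,q6,q7} splits into {q0,q3} and {q6,q7}.
The partition is now stable with 6 blocks: {q1,q2,q11} | {q0,q3} | {q5} | {q8,q9,q12} | {q4,q10} | {q6,q7}.

6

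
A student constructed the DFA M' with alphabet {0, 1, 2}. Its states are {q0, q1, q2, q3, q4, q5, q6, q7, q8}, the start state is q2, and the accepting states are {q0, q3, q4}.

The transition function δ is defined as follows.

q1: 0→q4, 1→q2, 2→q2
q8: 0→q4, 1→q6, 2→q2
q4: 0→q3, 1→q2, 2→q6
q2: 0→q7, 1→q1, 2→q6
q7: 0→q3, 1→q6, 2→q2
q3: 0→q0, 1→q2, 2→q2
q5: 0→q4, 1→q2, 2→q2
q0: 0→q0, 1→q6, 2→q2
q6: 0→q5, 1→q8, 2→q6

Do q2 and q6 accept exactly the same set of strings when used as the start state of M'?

Yes

All states are reachable from the start state.
Initial partition by acceptance: {q0,q3,q4} | {q1,q2,q5,q6,q7,q8}.
Refine {q1,q2,q5,q6,q7,q8} on symbol 0: members go to different blocks, giving {q1,q5,q7,q8} and {q2,q6}.
Stable partition: {q0,q3,q4} | {q1,q5,q7,q8} | {q2,q6} — 3 equivalence classes.
q2 and q6 lie in the same block of the stable partition, so they are equivalent — no string distinguishes them.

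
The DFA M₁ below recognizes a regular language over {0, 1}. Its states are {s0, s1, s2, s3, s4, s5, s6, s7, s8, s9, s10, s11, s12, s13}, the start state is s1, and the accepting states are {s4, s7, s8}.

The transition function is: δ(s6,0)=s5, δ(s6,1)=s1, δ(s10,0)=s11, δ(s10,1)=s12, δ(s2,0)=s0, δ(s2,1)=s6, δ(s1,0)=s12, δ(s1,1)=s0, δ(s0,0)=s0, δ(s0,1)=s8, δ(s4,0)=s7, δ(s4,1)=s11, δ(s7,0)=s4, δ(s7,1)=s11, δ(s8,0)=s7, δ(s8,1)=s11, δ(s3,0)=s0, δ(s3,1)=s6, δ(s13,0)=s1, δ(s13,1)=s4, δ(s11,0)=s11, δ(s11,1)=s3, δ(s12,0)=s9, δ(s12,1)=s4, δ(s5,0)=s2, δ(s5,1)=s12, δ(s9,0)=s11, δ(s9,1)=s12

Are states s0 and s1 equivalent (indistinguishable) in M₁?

No

Reachable states from the start: {s0,s1,s2,s3,s4,s5,s6,s7,s8,s9,s11,s12}. Unreachable: {s10,s13} — drop them.
Start with accepting vs non-accepting: {s4,s7,s8} | {s0,s1,s2,s3,s5,s6,s9,s11,s12}.
Refine {s0,s1,s2,s3,s5,s6,s9,s11,s12} on symbol 1: members go to different blocks, giving {s1,s2,s3,s5,s6,s9,s11} and {s0,s12}.
Split {s1,s2,s3,s5,s6,s9,s11} by δ(·,0) → {s5,s6,s9,s11} and {s1,s2,s3}.
Refine {s5,s6,s9,s11} on symbol 0: members go to different blocks, giving {s6,s9,s11} and {s5}.
Split {s6,s9,s11} by δ(·,0) → {s9,s11} and {s6}.
Split {s9,s11} by δ(·,1) → {s9} and {s11}.
Split {s0,s12} by δ(·,0) → {s0} and {s12}.
Split {s1,s2,s3} by δ(·,0) → {s2,s3} and {s1}.
No further refinement is possible. Final partition (9 blocks): {s4,s7,s8} | {s9} | {s0} | {s2,s3} | {s5} | {s6} | {s11} | {s12} | {s1}.
s0 and s1 end up in different blocks, so they are distinguishable. For instance, the string '1' is accepted from only s0.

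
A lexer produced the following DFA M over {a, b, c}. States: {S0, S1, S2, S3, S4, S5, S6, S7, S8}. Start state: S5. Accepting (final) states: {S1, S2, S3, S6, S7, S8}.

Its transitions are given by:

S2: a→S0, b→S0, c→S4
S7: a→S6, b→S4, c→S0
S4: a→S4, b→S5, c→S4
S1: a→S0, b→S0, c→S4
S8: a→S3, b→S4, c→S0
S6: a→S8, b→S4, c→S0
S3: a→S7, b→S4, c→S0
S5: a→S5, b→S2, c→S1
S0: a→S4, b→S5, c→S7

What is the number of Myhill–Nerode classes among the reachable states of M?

5

Every state is reachable, so we keep all 9.
P0 = {S1,S2,S3,S6,S7,S8} | {S0,S4,S5}.
On input a, block {S1,S2,S3,S6,S7,S8} splits into {S3,S6,S7,S8} and {S1,S2}.
Refine {S0,S4,S5} on symbol b: members go to different blocks, giving {S0,S4} and {S5}.
Split {S0,S4} by δ(·,c) → {S0} and {S4}.
Stable partition: {S3,S6,S7,S8} | {S0} | {S1,S2} | {S5} | {S4} — 5 equivalence classes.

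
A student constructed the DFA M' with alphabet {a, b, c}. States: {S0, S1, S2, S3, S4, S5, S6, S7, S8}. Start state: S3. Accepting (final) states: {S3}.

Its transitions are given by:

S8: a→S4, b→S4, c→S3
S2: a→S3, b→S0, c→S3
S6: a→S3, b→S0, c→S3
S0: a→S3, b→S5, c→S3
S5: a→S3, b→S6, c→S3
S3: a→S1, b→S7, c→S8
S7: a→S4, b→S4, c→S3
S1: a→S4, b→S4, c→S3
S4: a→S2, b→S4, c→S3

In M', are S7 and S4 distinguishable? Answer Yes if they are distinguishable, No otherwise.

P0 = {S3} | {S0,S1,S2,S4,S5,S6,S7,S8}.
Split {S0,S1,S2,S4,S5,S6,S7,S8} by δ(·,a) → {S0,S2,S5,S6} and {S1,S4,S7,S8}.
Refine {S1,S4,S7,S8} on symbol a: members go to different blocks, giving {S1,S7,S8} and {S4}.
Stable partition: {S3} | {S0,S2,S5,S6} | {S1,S7,S8} | {S4} — 4 equivalence classes.
S7 and S4 end up in different blocks, so they are distinguishable. For instance, the string 'aa' is accepted from only S4.

Yes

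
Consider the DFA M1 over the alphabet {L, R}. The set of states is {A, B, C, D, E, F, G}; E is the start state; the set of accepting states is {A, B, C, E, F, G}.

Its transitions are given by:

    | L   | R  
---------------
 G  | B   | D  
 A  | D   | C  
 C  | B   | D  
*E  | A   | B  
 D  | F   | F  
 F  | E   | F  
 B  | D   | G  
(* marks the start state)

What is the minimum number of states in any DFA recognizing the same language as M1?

All states are reachable from the start state.
Start with accepting vs non-accepting: {A,B,C,E,F,G} | {D}.
On input L, block {A,B,C,E,F,G} splits into {C,E,F,G} and {A,B}.
Refine {C,E,F,G} on symbol L: members go to different blocks, giving {C,E,G} and {F}.
Split {C,E,G} by δ(·,R) → {C,G} and {E}.
Stable partition: {C,G} | {D} | {A,B} | {F} | {E} — 5 equivalence classes.

5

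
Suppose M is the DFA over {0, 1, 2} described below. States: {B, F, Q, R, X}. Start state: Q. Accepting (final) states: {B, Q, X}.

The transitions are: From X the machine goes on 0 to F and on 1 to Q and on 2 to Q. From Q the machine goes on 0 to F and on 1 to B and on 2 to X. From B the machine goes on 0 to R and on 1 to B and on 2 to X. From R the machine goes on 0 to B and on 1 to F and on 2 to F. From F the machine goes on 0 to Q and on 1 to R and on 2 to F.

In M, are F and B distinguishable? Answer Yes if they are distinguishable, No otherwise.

Initial partition by acceptance: {B,Q,X} | {F,R}.
The partition is now stable with 2 blocks: {B,Q,X} | {F,R}.
F and B end up in different blocks, so they are distinguishable. For instance, the string 'ε' is accepted from only B.

Yes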